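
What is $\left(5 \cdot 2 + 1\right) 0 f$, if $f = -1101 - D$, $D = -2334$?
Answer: $0$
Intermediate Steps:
$f = 1233$ ($f = -1101 - -2334 = -1101 + 2334 = 1233$)
$\left(5 \cdot 2 + 1\right) 0 f = \left(5 \cdot 2 + 1\right) 0 \cdot 1233 = \left(10 + 1\right) 0 \cdot 1233 = 11 \cdot 0 \cdot 1233 = 0 \cdot 1233 = 0$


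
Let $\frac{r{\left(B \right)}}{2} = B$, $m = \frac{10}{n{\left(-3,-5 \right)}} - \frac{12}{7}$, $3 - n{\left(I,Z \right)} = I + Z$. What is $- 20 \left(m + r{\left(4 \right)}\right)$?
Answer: $- \frac{11080}{77} \approx -143.9$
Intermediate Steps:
$n{\left(I,Z \right)} = 3 - I - Z$ ($n{\left(I,Z \right)} = 3 - \left(I + Z\right) = 3 - I - Z$)
$m = - \frac{62}{77}$ ($m = \frac{10}{3 - -3 - -5} - \frac{12}{7} = \frac{10}{3 + 3 + 5} - \frac{12}{7} = \frac{10}{11} - \frac{12}{7} = - \frac{62}{77} \approx -0.80519$)
$r{\left(B \right)} = 2 B$
$- 20 \left(m + r{\left(4 \right)}\right) = - 20 \left(- \frac{62}{77} + 2 \cdot 4\right) = - 20 \left(- \frac{62}{77} + 8\right) = \left(-20\right) \frac{554}{77} = - \frac{11080}{77}$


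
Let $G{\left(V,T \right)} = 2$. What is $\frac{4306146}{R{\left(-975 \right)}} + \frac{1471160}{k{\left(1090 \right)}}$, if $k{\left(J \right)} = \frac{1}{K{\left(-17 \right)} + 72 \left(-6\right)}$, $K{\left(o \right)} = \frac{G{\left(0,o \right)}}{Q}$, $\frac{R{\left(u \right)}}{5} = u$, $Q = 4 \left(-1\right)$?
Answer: $- \frac{79534697914}{125} \approx -6.3628 \cdot 10^{8}$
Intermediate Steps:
$Q = -4$
$R{\left(u \right)} = 5 u$
$K{\left(o \right)} = - \frac{1}{2}$ ($K{\left(o \right)} = \frac{2}{-4} = 2 \left(- \frac{1}{4}\right) = - \frac{1}{2}$)
$k{\left(J \right)} = - \frac{2}{865}$ ($k{\left(J \right)} = \frac{1}{- \frac{1}{2} + 72 \left(-6\right)} = \frac{1}{- \frac{1}{2} - 432} = \frac{1}{- \frac{865}{2}} = - \frac{2}{865}$)
$\frac{4306146}{R{\left(-975 \right)}} + \frac{1471160}{k{\left(1090 \right)}} = \frac{4306146}{5 \left(-975\right)} + \frac{1471160}{- \frac{2}{865}} = \frac{4306146}{-4875} + 1471160 \left(- \frac{865}{2}\right) = 4306146 \left(- \frac{1}{4875}\right) - 636276700 = - \frac{110414}{125} - 636276700 = - \frac{79534697914}{125}$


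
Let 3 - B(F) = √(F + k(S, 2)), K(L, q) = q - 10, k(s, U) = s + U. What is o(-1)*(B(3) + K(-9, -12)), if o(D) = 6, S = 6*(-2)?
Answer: -114 - 6*I*√7 ≈ -114.0 - 15.875*I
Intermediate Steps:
S = -12
k(s, U) = U + s
K(L, q) = -10 + q
B(F) = 3 - √(-10 + F) (B(F) = 3 - √(F + (2 - 12)) = 3 - √(F - 10) = 3 - √(-10 + F))
o(-1)*(B(3) + K(-9, -12)) = 6*((3 - √(-10 + 3)) + (-10 - 12)) = 6*((3 - √(-7)) - 22) = 6*((3 - I*√7) - 22) = 6*(-19 - I*√7) = -114 - 6*I*√7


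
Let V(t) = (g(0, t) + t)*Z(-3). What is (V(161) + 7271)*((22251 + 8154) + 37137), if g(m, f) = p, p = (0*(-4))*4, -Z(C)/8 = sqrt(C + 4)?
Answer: 404103786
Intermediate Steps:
Z(C) = -8*sqrt(4 + C) (Z(C) = -8*sqrt(C + 4) = -8*sqrt(4 + C))
p = 0 (p = 0*4 = 0)
g(m, f) = 0
V(t) = -8*t (V(t) = (0 + t)*(-8*sqrt(4 - 3)) = t*(-8*sqrt(1)) = t*(-8*1) = t*(-8) = -8*t)
(V(161) + 7271)*((22251 + 8154) + 37137) = (-8*161 + 7271)*((22251 + 8154) + 37137) = (-1288 + 7271)*(30405 + 37137) = 5983*67542 = 404103786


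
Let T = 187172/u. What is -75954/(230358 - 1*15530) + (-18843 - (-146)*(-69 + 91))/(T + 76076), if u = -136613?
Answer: -312029177700437/558165218923112 ≈ -0.55903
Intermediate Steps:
T = -187172/136613 (T = 187172/(-136613) = 187172*(-1/136613) = -187172/136613 ≈ -1.3701)
-75954/(230358 - 1*15530) + (-18843 - (-146)*(-69 + 91))/(T + 76076) = -75954/(230358 - 1*15530) + (-18843 - (-146)*(-69 + 91))/(-187172/136613 + 76076) = -75954/(230358 - 15530) + (-18843 - (-146)*22)/(10392783416/136613) = -75954/214828 + (-18843 - 1*(-3212))*(136613/10392783416) = -75954*1/214828 + (-18843 + 3212)*(136613/10392783416) = -37977/107414 - 15631*136613/10392783416 = -37977/107414 - 2135397803/10392783416 = -312029177700437/558165218923112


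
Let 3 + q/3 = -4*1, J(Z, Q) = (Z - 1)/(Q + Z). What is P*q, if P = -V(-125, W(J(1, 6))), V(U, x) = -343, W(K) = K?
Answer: -7203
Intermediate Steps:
J(Z, Q) = (-1 + Z)/(Q + Z)
q = -21 (q = -9 + 3*(-4*1) = -9 + 3*(-4) = -9 - 12 = -21)
P = 343 (P = -1*(-343) = 343)
P*q = 343*(-21) = -7203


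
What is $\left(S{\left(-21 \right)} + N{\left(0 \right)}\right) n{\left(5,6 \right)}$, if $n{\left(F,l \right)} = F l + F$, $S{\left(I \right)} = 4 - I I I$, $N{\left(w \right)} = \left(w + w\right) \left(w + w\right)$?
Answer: $324275$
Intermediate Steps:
$N{\left(w \right)} = 4 w^{2}$ ($N{\left(w \right)} = 2 w 2 w = 4 w^{2}$)
$S{\left(I \right)} = 4 - I^{3}$ ($S{\left(I \right)} = 4 - I^{2} I = 4 - I^{3}$)
$n{\left(F,l \right)} = F + F l$
$\left(S{\left(-21 \right)} + N{\left(0 \right)}\right) n{\left(5,6 \right)} = \left(\left(4 - \left(-21\right)^{3}\right) + 4 \cdot 0^{2}\right) 5 \left(1 + 6\right) = \left(\left(4 - -9261\right) + 4 \cdot 0\right) 5 \cdot 7 = \left(\left(4 + 9261\right) + 0\right) 35 = \left(9265 + 0\right) 35 = 9265 \cdot 35 = 324275$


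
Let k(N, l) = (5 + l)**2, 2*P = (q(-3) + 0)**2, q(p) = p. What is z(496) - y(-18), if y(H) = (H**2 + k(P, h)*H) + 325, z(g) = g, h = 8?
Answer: 2889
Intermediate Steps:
P = 9/2 (P = (-3 + 0)**2/2 = (1/2)*(-3)**2 = (1/2)*9 = 9/2 ≈ 4.5000)
y(H) = 325 + H**2 + 169*H (y(H) = (H**2 + (5 + 8)**2*H) + 325 = (H**2 + 13**2*H) + 325 = (H**2 + 169*H) + 325 = 325 + H**2 + 169*H)
z(496) - y(-18) = 496 - (325 + (-18)**2 + 169*(-18)) = 496 - (325 + 324 - 3042) = 496 - 1*(-2393) = 496 + 2393 = 2889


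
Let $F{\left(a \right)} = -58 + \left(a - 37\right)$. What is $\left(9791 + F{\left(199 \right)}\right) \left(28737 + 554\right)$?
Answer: $289834445$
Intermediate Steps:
$F{\left(a \right)} = -95 + a$ ($F{\left(a \right)} = -58 + \left(-37 + a\right) = -95 + a$)
$\left(9791 + F{\left(199 \right)}\right) \left(28737 + 554\right) = \left(9791 + \left(-95 + 199\right)\right) \left(28737 + 554\right) = \left(9791 + 104\right) 29291 = 9895 \cdot 29291 = 289834445$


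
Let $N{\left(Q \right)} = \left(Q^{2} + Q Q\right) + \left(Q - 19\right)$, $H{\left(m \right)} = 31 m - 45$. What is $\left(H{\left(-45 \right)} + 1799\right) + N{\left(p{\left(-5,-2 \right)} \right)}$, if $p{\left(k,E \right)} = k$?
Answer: $385$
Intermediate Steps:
$H{\left(m \right)} = -45 + 31 m$
$N{\left(Q \right)} = -19 + Q + 2 Q^{2}$ ($N{\left(Q \right)} = \left(Q^{2} + Q^{2}\right) + \left(Q - 19\right) = 2 Q^{2} + \left(-19 + Q\right) = -19 + Q + 2 Q^{2}$)
$\left(H{\left(-45 \right)} + 1799\right) + N{\left(p{\left(-5,-2 \right)} \right)} = \left(\left(-45 + 31 \left(-45\right)\right) + 1799\right) - \left(24 - 50\right) = \left(\left(-45 - 1395\right) + 1799\right) - -26 = \left(-1440 + 1799\right) - -26 = 359 + 26 = 385$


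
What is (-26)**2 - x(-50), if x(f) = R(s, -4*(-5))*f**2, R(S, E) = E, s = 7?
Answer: -49324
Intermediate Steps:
x(f) = 20*f**2 (x(f) = (-4*(-5))*f**2 = 20*f**2)
(-26)**2 - x(-50) = (-26)**2 - 20*(-50)**2 = 676 - 20*2500 = 676 - 1*50000 = 676 - 50000 = -49324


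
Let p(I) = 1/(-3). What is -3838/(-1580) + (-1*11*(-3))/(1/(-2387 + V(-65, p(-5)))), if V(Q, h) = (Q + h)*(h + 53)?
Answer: -455793433/2370 ≈ -1.9232e+5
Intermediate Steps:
p(I) = -⅓
V(Q, h) = (53 + h)*(Q + h) (V(Q, h) = (Q + h)*(53 + h) = (53 + h)*(Q + h))
-3838/(-1580) + (-1*11*(-3))/(1/(-2387 + V(-65, p(-5)))) = -3838/(-1580) + (-1*11*(-3))/(1/(-2387 + ((-⅓)² + 53*(-65) + 53*(-⅓) - 65*(-⅓)))) = -3838*(-1/1580) + (-11*(-3))/(1/(-2387 + (⅑ - 3445 - 53/3 + 65/3))) = 1919/790 + 33/(1/(-2387 - 30968/9)) = 1919/790 + 33/(1/(-52451/9)) = 1919/790 + 33/(-9/52451) = 1919/790 + 33*(-52451/9) = 1919/790 - 576961/3 = -455793433/2370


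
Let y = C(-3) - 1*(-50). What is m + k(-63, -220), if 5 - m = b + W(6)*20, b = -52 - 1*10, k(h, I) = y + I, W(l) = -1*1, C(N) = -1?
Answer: -84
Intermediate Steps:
W(l) = -1
y = 49 (y = -1 - 1*(-50) = -1 + 50 = 49)
k(h, I) = 49 + I
b = -62 (b = -52 - 10 = -62)
m = 87 (m = 5 - (-62 - 1*20) = 5 - (-62 - 20) = 5 - 1*(-82) = 5 + 82 = 87)
m + k(-63, -220) = 87 + (49 - 220) = 87 - 171 = -84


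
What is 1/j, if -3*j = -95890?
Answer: 3/95890 ≈ 3.1286e-5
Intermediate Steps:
j = 95890/3 (j = -1/3*(-95890) = 95890/3 ≈ 31963.)
1/j = 1/(95890/3) = 3/95890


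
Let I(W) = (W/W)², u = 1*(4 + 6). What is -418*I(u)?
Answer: -418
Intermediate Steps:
u = 10 (u = 1*10 = 10)
I(W) = 1 (I(W) = 1² = 1)
-418*I(u) = -418*1 = -418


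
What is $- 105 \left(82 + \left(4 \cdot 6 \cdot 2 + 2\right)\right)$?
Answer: $-13860$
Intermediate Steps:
$- 105 \left(82 + \left(4 \cdot 6 \cdot 2 + 2\right)\right) = - 105 \left(82 + \left(24 \cdot 2 + 2\right)\right) = - 105 \left(82 + \left(48 + 2\right)\right) = - 105 \left(82 + 50\right) = \left(-105\right) 132 = -13860$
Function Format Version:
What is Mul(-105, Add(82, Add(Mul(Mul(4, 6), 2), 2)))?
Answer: -13860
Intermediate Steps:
Mul(-105, Add(82, Add(Mul(Mul(4, 6), 2), 2))) = Mul(-105, Add(82, Add(Mul(24, 2), 2))) = Mul(-105, Add(82, Add(48, 2))) = Mul(-105, Add(82, 50)) = Mul(-105, 132) = -13860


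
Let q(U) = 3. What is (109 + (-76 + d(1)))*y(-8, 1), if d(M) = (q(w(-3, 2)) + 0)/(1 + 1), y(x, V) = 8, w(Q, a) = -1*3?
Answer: 276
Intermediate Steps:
w(Q, a) = -3
d(M) = 3/2 (d(M) = (3 + 0)/(1 + 1) = 3/2)
(109 + (-76 + d(1)))*y(-8, 1) = (109 + (-76 + 3/2))*8 = (109 - 149/2)*8 = (69/2)*8 = 276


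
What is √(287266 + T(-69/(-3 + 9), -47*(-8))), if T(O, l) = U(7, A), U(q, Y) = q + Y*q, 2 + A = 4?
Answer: 7*√5863 ≈ 535.99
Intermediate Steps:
A = 2 (A = -2 + 4 = 2)
T(O, l) = 21 (T(O, l) = 7*(1 + 2) = 7*3 = 21)
√(287266 + T(-69/(-3 + 9), -47*(-8))) = √(287266 + 21) = √287287 = 7*√5863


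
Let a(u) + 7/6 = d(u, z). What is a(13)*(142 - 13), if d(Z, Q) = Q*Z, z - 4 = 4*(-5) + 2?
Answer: -47257/2 ≈ -23629.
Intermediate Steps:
z = -14 (z = 4 + (4*(-5) + 2) = 4 + (-20 + 2) = 4 - 18 = -14)
a(u) = -7/6 - 14*u
a(13)*(142 - 13) = (-7/6 - 14*13)*(142 - 13) = (-7/6 - 182)*129 = -1099/6*129 = -47257/2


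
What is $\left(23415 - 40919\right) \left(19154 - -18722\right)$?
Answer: $-662981504$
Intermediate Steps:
$\left(23415 - 40919\right) \left(19154 - -18722\right) = - 17504 \left(19154 + 18722\right) = \left(-17504\right) 37876 = -662981504$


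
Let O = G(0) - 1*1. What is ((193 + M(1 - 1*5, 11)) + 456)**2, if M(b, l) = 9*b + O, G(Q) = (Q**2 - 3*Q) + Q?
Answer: 374544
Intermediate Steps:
G(Q) = Q**2 - 2*Q
O = -1 (O = 0*(-2 + 0) - 1*1 = 0*(-2) - 1 = 0 - 1 = -1)
M(b, l) = -1 + 9*b (M(b, l) = 9*b - 1 = -1 + 9*b)
((193 + M(1 - 1*5, 11)) + 456)**2 = ((193 + (-1 + 9*(1 - 1*5))) + 456)**2 = ((193 + (-1 + 9*(1 - 5))) + 456)**2 = ((193 + (-1 + 9*(-4))) + 456)**2 = ((193 + (-1 - 36)) + 456)**2 = ((193 - 37) + 456)**2 = (156 + 456)**2 = 612**2 = 374544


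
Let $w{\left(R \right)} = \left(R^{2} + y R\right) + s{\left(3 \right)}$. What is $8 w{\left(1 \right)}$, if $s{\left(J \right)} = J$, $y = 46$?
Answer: $400$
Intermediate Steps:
$w{\left(R \right)} = 3 + R^{2} + 46 R$ ($w{\left(R \right)} = \left(R^{2} + 46 R\right) + 3 = 3 + R^{2} + 46 R$)
$8 w{\left(1 \right)} = 8 \left(3 + 1^{2} + 46 \cdot 1\right) = 8 \left(3 + 1 + 46\right) = 8 \cdot 50 = 400$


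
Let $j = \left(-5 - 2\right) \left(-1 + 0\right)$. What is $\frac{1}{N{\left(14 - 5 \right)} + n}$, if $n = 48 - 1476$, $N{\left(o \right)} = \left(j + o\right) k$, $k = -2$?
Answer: $- \frac{1}{1460} \approx -0.00068493$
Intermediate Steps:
$j = 7$ ($j = \left(-7\right) \left(-1\right) = 7$)
$N{\left(o \right)} = -14 - 2 o$ ($N{\left(o \right)} = \left(7 + o\right) \left(-2\right) = -14 - 2 o$)
$n = -1428$ ($n = 48 - 1476 = -1428$)
$\frac{1}{N{\left(14 - 5 \right)} + n} = \frac{1}{\left(-14 - 2 \left(14 - 5\right)\right) - 1428} = \frac{1}{\left(-14 - 18\right) - 1428} = \frac{1}{-32 - 1428} = \frac{1}{-1460} = - \frac{1}{1460}$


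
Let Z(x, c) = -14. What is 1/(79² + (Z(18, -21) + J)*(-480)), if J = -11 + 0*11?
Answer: 1/18241 ≈ 5.4822e-5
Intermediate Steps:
J = -11 (J = -11 + 0 = -11)
1/(79² + (Z(18, -21) + J)*(-480)) = 1/(79² + (-14 - 11)*(-480)) = 1/(6241 - 25*(-480)) = 1/(6241 + 12000) = 1/18241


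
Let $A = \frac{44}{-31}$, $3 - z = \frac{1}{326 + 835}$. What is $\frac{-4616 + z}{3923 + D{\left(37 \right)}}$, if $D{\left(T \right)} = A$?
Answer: $- \frac{166026514}{141141609} \approx -1.1763$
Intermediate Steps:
$z = \frac{3482}{1161}$ ($z = 3 - \frac{1}{326 + 835} = 3 - \frac{1}{1161} = \frac{3482}{1161} \approx 2.9991$)
$A = - \frac{44}{31}$ ($A = 44 \left(- \frac{1}{31}\right) = - \frac{44}{31} \approx -1.4194$)
$D{\left(T \right)} = - \frac{44}{31}$
$\frac{-4616 + z}{3923 + D{\left(37 \right)}} = \frac{-4616 + \frac{3482}{1161}}{3923 - \frac{44}{31}} = - \frac{5355694}{1161 \cdot \frac{121569}{31}} = \left(- \frac{5355694}{1161}\right) \frac{31}{121569} = - \frac{166026514}{141141609}$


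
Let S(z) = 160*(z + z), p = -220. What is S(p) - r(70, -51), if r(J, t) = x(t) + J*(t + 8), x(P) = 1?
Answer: -67391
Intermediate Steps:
r(J, t) = 1 + J*(8 + t) (r(J, t) = 1 + J*(t + 8) = 1 + J*(8 + t))
S(z) = 320*z (S(z) = 160*(2*z) = 320*z)
S(p) - r(70, -51) = 320*(-220) - (1 + 8*70 + 70*(-51)) = -70400 - (1 + 560 - 3570) = -70400 - 1*(-3009) = -70400 + 3009 = -67391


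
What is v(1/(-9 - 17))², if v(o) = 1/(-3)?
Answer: ⅑ ≈ 0.11111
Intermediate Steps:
v(o) = -⅓
v(1/(-9 - 17))² = (-⅓)² = ⅑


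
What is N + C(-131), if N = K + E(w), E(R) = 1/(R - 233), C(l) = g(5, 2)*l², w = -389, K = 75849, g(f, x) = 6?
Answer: 111222929/622 ≈ 1.7882e+5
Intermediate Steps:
C(l) = 6*l²
E(R) = 1/(-233 + R)
N = 47178077/622 (N = 75849 + 1/(-233 - 389) = 75849 + 1/(-622) = 75849 - 1/622 = 47178077/622 ≈ 75849.)
N + C(-131) = 47178077/622 + 6*(-131)² = 47178077/622 + 6*17161 = 47178077/622 + 102966 = 111222929/622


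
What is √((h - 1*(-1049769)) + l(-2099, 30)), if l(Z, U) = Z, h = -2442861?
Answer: I*√1395191 ≈ 1181.2*I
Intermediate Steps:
√((h - 1*(-1049769)) + l(-2099, 30)) = √((-2442861 - 1*(-1049769)) - 2099) = √((-2442861 + 1049769) - 2099) = √(-1393092 - 2099) = √(-1395191) = I*√1395191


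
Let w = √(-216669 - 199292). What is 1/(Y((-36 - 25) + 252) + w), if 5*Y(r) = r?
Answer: 955/10435506 - 175*I*√8489/10435506 ≈ 9.1514e-5 - 0.0015451*I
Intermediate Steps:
Y(r) = r/5
w = 7*I*√8489 (w = √(-415961) = 7*I*√8489 ≈ 644.95*I)
1/(Y((-36 - 25) + 252) + w) = 1/(((-36 - 25) + 252)/5 + 7*I*√8489) = 1/((-61 + 252)/5 + 7*I*√8489) = 1/((⅕)*191 + 7*I*√8489) = 1/(191/5 + 7*I*√8489)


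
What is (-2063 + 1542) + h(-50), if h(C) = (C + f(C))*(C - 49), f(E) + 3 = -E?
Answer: -224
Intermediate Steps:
f(E) = -3 - E
h(C) = 147 - 3*C (h(C) = (C + (-3 - C))*(C - 49) = -3*(-49 + C) = 147 - 3*C)
(-2063 + 1542) + h(-50) = (-2063 + 1542) + (147 - 3*(-50)) = -521 + (147 + 150) = -521 + 297 = -224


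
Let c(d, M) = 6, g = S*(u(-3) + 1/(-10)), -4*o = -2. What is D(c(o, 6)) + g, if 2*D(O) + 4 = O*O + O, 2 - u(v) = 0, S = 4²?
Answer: 247/5 ≈ 49.400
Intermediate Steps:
o = ½ (o = -¼*(-2) = ½ ≈ 0.50000)
S = 16
u(v) = 2 (u(v) = 2 - 1*0 = 2 + 0 = 2)
g = 152/5 (g = 16*(2 + 1/(-10)) = 16*(2 - ⅒) = 16*(19/10) = 152/5 ≈ 30.400)
D(O) = -2 + O/2 + O²/2 (D(O) = -2 + (O*O + O)/2 = -2 + (O² + O)/2 = -2 + (O + O²)/2 = -2 + (O/2 + O²/2) = -2 + O/2 + O²/2)
D(c(o, 6)) + g = (-2 + (½)*6 + (½)*6²) + 152/5 = (-2 + 3 + (½)*36) + 152/5 = (-2 + 3 + 18) + 152/5 = 19 + 152/5 = 247/5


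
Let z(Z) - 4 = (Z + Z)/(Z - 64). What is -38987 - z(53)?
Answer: -428795/11 ≈ -38981.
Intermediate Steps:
z(Z) = 4 + 2*Z/(-64 + Z) (z(Z) = 4 + (Z + Z)/(Z - 64) = 4 + (2*Z)/(-64 + Z) = 4 + 2*Z/(-64 + Z))
-38987 - z(53) = -38987 - 2*(-128 + 3*53)/(-64 + 53) = -38987 - 2*(-128 + 159)/(-11) = -38987 - 2*(-1)*31/11 = -38987 - 1*(-62/11) = -38987 + 62/11 = -428795/11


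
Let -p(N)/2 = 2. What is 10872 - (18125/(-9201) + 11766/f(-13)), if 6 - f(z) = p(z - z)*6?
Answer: 482213824/46005 ≈ 10482.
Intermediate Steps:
p(N) = -4 (p(N) = -2*2 = -4)
f(z) = 30 (f(z) = 6 - (-4)*6 = 6 - 1*(-24) = 6 + 24 = 30)
10872 - (18125/(-9201) + 11766/f(-13)) = 10872 - (18125/(-9201) + 11766/30) = 10872 - (18125*(-1/9201) + 11766*(1/30)) = 10872 - (-18125/9201 + 1961/5) = 10872 - 1*17952536/46005 = 10872 - 17952536/46005 = 482213824/46005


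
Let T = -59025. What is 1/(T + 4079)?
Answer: -1/54946 ≈ -1.8200e-5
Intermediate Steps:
1/(T + 4079) = 1/(-59025 + 4079) = 1/(-54946) = -1/54946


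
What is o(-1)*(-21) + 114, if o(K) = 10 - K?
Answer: -117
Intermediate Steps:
o(-1)*(-21) + 114 = (10 - 1*(-1))*(-21) + 114 = (10 + 1)*(-21) + 114 = 11*(-21) + 114 = -231 + 114 = -117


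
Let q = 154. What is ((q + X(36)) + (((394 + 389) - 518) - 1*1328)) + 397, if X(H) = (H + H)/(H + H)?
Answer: -511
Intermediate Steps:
X(H) = 1 (X(H) = (2*H)/((2*H)) = (2*H)*(1/(2*H)) = 1)
((q + X(36)) + (((394 + 389) - 518) - 1*1328)) + 397 = ((154 + 1) + (((394 + 389) - 518) - 1*1328)) + 397 = (155 + ((783 - 518) - 1328)) + 397 = (155 + (265 - 1328)) + 397 = (155 - 1063) + 397 = -908 + 397 = -511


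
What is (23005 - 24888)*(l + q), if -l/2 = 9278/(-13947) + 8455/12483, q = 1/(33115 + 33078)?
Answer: 9198518805455/202179435849 ≈ 45.497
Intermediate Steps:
q = 1/66193 ≈ 1.5107e-5
l = -73846/3054393 (l = -2*(9278/(-13947) + 8455/12483) = -2*(9278*(-1/13947) + 8455*(1/12483)) = -2*(-9278/13947 + 445/657) = -2*36923/3054393 = -73846/3054393 ≈ -0.024177)
(23005 - 24888)*(l + q) = (23005 - 24888)*(-73846/3054393 + 1/66193) = -1883*(-4885033885/202179435849) = 9198518805455/202179435849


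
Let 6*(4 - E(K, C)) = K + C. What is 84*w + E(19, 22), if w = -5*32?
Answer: -80657/6 ≈ -13443.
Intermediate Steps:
E(K, C) = 4 - C/6 - K/6 (E(K, C) = 4 - (K + C)/6 = 4 - (C + K)/6 = 4 + (-C/6 - K/6) = 4 - C/6 - K/6)
w = -160
84*w + E(19, 22) = 84*(-160) + (4 - ⅙*22 - ⅙*19) = -13440 + (4 - 11/3 - 19/6) = -13440 - 17/6 = -80657/6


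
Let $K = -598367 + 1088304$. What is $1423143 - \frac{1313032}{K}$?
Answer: $\frac{99607014137}{69991} \approx 1.4231 \cdot 10^{6}$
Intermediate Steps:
$K = 489937$
$1423143 - \frac{1313032}{K} = 1423143 - \frac{1313032}{489937} = 1423143 - 1313032 \cdot \frac{1}{489937} = 1423143 - \frac{187576}{69991} = \frac{99607014137}{69991}$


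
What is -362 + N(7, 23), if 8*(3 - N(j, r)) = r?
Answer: -2895/8 ≈ -361.88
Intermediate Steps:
N(j, r) = 3 - r/8
-362 + N(7, 23) = -362 + (3 - ⅛*23) = -362 + (3 - 23/8) = -362 + ⅛ = -2895/8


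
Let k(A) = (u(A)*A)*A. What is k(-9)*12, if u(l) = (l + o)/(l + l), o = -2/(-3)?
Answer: 450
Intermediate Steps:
o = 2/3 (o = -2*(-1/3) = 2/3 ≈ 0.66667)
u(l) = (2/3 + l)/(2*l) (u(l) = (l + 2/3)/(l + l) = (2/3 + l)/((2*l)) = (2/3 + l)*(1/(2*l)) = (2/3 + l)/(2*l))
k(A) = A*(1/3 + A/2) (k(A) = (((2 + 3*A)/(6*A))*A)*A = (1/3 + A/2)*A = A*(1/3 + A/2))
k(-9)*12 = ((1/6)*(-9)*(2 + 3*(-9)))*12 = ((1/6)*(-9)*(2 - 27))*12 = ((1/6)*(-9)*(-25))*12 = (75/2)*12 = 450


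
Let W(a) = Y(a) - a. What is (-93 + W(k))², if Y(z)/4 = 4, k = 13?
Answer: 8100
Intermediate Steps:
Y(z) = 16 (Y(z) = 4*4 = 16)
W(a) = 16 - a
(-93 + W(k))² = (-93 + (16 - 1*13))² = (-93 + (16 - 13))² = (-93 + 3)² = (-90)² = 8100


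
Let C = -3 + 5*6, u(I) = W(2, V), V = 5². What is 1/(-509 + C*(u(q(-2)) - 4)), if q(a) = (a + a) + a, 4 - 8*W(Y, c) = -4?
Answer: -1/590 ≈ -0.0016949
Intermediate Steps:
V = 25
W(Y, c) = 1 (W(Y, c) = ½ - ⅛*(-4) = ½ + ½ = 1)
q(a) = 3*a (q(a) = 2*a + a = 3*a)
u(I) = 1
C = 27 (C = -3 + 30 = 27)
1/(-509 + C*(u(q(-2)) - 4)) = 1/(-509 + 27*(1 - 4)) = 1/(-509 + 27*(-3)) = 1/(-509 - 81) = 1/(-590) = -1/590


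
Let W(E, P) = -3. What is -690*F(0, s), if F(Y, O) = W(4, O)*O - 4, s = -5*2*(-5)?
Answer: 106260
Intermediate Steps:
s = 50 (s = -10*(-5) = 50)
F(Y, O) = -4 - 3*O (F(Y, O) = -3*O - 4 = -4 - 3*O)
-690*F(0, s) = -690*(-4 - 3*50) = -690*(-4 - 150) = -690*(-154) = 106260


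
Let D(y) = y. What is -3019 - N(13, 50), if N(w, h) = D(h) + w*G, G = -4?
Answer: -3017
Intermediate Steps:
N(w, h) = h - 4*w (N(w, h) = h + w*(-4) = h - 4*w)
-3019 - N(13, 50) = -3019 - (50 - 4*13) = -3019 - (50 - 52) = -3019 - 1*(-2) = -3019 + 2 = -3017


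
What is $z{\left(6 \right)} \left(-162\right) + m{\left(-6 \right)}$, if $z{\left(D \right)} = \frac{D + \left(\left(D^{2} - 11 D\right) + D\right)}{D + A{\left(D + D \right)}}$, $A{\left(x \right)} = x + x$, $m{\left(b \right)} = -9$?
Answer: $\frac{441}{5} \approx 88.2$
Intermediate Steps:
$A{\left(x \right)} = 2 x$
$z{\left(D \right)} = \frac{D^{2} - 9 D}{5 D}$ ($z{\left(D \right)} = \frac{D + \left(\left(D^{2} - 11 D\right) + D\right)}{D + 2 \left(D + D\right)} = \frac{D + \left(D^{2} - 10 D\right)}{D + 2 \cdot 2 D} = \frac{D^{2} - 9 D}{D + 4 D} = \frac{D^{2} - 9 D}{5 D}$)
$z{\left(6 \right)} \left(-162\right) + m{\left(-6 \right)} = \left(- \frac{9}{5} + \frac{1}{5} \cdot 6\right) \left(-162\right) - 9 = \left(- \frac{9}{5} + \frac{6}{5}\right) \left(-162\right) - 9 = \left(- \frac{3}{5}\right) \left(-162\right) - 9 = \frac{486}{5} - 9 = \frac{441}{5}$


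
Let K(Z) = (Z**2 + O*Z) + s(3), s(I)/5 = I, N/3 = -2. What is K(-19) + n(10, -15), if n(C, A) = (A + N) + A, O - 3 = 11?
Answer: 74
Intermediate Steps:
N = -6 (N = 3*(-2) = -6)
s(I) = 5*I
O = 14 (O = 3 + 11 = 14)
K(Z) = 15 + Z**2 + 14*Z (K(Z) = (Z**2 + 14*Z) + 5*3 = (Z**2 + 14*Z) + 15 = 15 + Z**2 + 14*Z)
n(C, A) = -6 + 2*A (n(C, A) = (A - 6) + A = (-6 + A) + A = -6 + 2*A)
K(-19) + n(10, -15) = (15 + (-19)**2 + 14*(-19)) + (-6 + 2*(-15)) = (15 + 361 - 266) + (-6 - 30) = 110 - 36 = 74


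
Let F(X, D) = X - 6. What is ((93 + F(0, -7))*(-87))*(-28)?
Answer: 211932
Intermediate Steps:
F(X, D) = -6 + X
((93 + F(0, -7))*(-87))*(-28) = ((93 + (-6 + 0))*(-87))*(-28) = ((93 - 6)*(-87))*(-28) = (87*(-87))*(-28) = -7569*(-28) = 211932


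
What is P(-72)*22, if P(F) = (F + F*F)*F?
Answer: -8097408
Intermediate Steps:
P(F) = F*(F + F²) (P(F) = (F + F²)*F = F*(F + F²))
P(-72)*22 = ((-72)²*(1 - 72))*22 = (5184*(-71))*22 = -368064*22 = -8097408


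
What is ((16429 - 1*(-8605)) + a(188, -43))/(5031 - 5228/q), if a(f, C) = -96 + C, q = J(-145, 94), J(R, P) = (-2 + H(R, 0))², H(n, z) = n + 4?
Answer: 509077855/102873691 ≈ 4.9486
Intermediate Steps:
H(n, z) = 4 + n
J(R, P) = (2 + R)² (J(R, P) = (-2 + (4 + R))² = (2 + R)²)
q = 20449 (q = (2 - 145)² = (-143)² = 20449)
((16429 - 1*(-8605)) + a(188, -43))/(5031 - 5228/q) = ((16429 - 1*(-8605)) + (-96 - 43))/(5031 - 5228/20449) = ((16429 + 8605) - 139)/(5031 - 5228*1/20449) = (25034 - 139)/(5031 - 5228/20449) = 24895/(102873691/20449) = 24895*(20449/102873691) = 509077855/102873691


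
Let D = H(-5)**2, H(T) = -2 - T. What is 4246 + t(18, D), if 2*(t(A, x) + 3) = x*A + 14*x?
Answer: 4387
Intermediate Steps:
D = 9 (D = (-2 - 1*(-5))**2 = (-2 + 5)**2 = 3**2 = 9)
t(A, x) = -3 + 7*x + A*x/2 (t(A, x) = -3 + (x*A + 14*x)/2 = -3 + (A*x + 14*x)/2 = -3 + (14*x + A*x)/2 = -3 + (7*x + A*x/2) = -3 + 7*x + A*x/2)
4246 + t(18, D) = 4246 + (-3 + 7*9 + (1/2)*18*9) = 4246 + (-3 + 63 + 81) = 4246 + 141 = 4387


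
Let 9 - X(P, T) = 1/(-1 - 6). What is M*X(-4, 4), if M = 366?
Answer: 23424/7 ≈ 3346.3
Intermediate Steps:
X(P, T) = 64/7 (X(P, T) = 9 - 1/(-1 - 6) = 9 - 1/(-7) = 9 - 1*(-1/7) = 9 + 1/7 = 64/7)
M*X(-4, 4) = 366*(64/7) = 23424/7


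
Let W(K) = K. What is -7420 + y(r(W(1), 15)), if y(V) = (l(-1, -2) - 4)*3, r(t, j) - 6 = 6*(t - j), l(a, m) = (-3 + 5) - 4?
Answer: -7438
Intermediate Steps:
l(a, m) = -2 (l(a, m) = 2 - 4 = -2)
r(t, j) = 6 - 6*j + 6*t (r(t, j) = 6 + 6*(t - j) = 6 + (-6*j + 6*t) = 6 - 6*j + 6*t)
y(V) = -18 (y(V) = (-2 - 4)*3 = -6*3 = -18)
-7420 + y(r(W(1), 15)) = -7420 - 18 = -7438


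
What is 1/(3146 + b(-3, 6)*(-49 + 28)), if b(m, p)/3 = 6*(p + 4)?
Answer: -1/634 ≈ -0.0015773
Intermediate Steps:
b(m, p) = 72 + 18*p (b(m, p) = 3*(6*(p + 4)) = 3*(6*(4 + p)) = 3*(24 + 6*p) = 72 + 18*p)
1/(3146 + b(-3, 6)*(-49 + 28)) = 1/(3146 + (72 + 18*6)*(-49 + 28)) = 1/(3146 + (72 + 108)*(-21)) = 1/(3146 + 180*(-21)) = 1/(3146 - 3780) = 1/(-634) = -1/634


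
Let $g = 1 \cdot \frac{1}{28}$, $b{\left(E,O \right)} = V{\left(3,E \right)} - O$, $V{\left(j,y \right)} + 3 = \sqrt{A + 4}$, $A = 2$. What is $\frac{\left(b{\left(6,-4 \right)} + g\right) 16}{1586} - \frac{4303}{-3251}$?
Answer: $\frac{24074511}{18046301} + \frac{8 \sqrt{6}}{793} \approx 1.3588$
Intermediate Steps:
$V{\left(j,y \right)} = -3 + \sqrt{6}$ ($V{\left(j,y \right)} = -3 + \sqrt{2 + 4} = -3 + \sqrt{6}$)
$b{\left(E,O \right)} = -3 + \sqrt{6} - O$ ($b{\left(E,O \right)} = \left(-3 + \sqrt{6}\right) - O = -3 + \sqrt{6} - O$)
$g = \frac{1}{28}$ ($g = 1 \cdot \frac{1}{28} = \frac{1}{28} \approx 0.035714$)
$\frac{\left(b{\left(6,-4 \right)} + g\right) 16}{1586} - \frac{4303}{-3251} = \frac{\left(\left(-3 + \sqrt{6} - -4\right) + \frac{1}{28}\right) 16}{1586} - \frac{4303}{-3251} = \left(\left(-3 + \sqrt{6} + 4\right) + \frac{1}{28}\right) 16 \cdot \frac{1}{1586} - - \frac{4303}{3251} = \left(\left(1 + \sqrt{6}\right) + \frac{1}{28}\right) 16 \cdot \frac{1}{1586} + \frac{4303}{3251} = \left(\frac{29}{28} + \sqrt{6}\right) 16 \cdot \frac{1}{1586} + \frac{4303}{3251} = \left(\frac{116}{7} + 16 \sqrt{6}\right) \frac{1}{1586} + \frac{4303}{3251} = \left(\frac{58}{5551} + \frac{8 \sqrt{6}}{793}\right) + \frac{4303}{3251} = \frac{24074511}{18046301} + \frac{8 \sqrt{6}}{793}$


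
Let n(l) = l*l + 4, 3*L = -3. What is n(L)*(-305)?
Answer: -1525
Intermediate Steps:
L = -1 (L = (⅓)*(-3) = -1)
n(l) = 4 + l² (n(l) = l² + 4 = 4 + l²)
n(L)*(-305) = (4 + (-1)²)*(-305) = (4 + 1)*(-305) = 5*(-305) = -1525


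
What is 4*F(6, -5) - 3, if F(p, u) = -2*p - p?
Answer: -75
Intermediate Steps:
F(p, u) = -3*p
4*F(6, -5) - 3 = 4*(-3*6) - 3 = 4*(-18) - 3 = -72 - 3 = -75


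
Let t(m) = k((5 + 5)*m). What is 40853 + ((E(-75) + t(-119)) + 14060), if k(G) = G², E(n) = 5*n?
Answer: 1470638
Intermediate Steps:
t(m) = 100*m² (t(m) = ((5 + 5)*m)² = (10*m)² = 100*m²)
40853 + ((E(-75) + t(-119)) + 14060) = 40853 + ((5*(-75) + 100*(-119)²) + 14060) = 40853 + ((-375 + 100*14161) + 14060) = 40853 + ((-375 + 1416100) + 14060) = 40853 + (1415725 + 14060) = 40853 + 1429785 = 1470638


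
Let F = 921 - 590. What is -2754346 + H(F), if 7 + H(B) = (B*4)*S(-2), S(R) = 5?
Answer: -2747733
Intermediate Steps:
F = 331
H(B) = -7 + 20*B (H(B) = -7 + (B*4)*5 = -7 + (4*B)*5 = -7 + 20*B)
-2754346 + H(F) = -2754346 + (-7 + 20*331) = -2754346 + (-7 + 6620) = -2754346 + 6613 = -2747733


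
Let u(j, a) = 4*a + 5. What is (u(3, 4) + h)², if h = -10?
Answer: 121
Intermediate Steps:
u(j, a) = 5 + 4*a
(u(3, 4) + h)² = ((5 + 4*4) - 10)² = ((5 + 16) - 10)² = (21 - 10)² = 11² = 121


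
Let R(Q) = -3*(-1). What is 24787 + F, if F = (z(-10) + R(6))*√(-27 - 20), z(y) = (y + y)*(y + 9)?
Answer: 24787 + 23*I*√47 ≈ 24787.0 + 157.68*I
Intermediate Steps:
z(y) = 2*y*(9 + y) (z(y) = (2*y)*(9 + y) = 2*y*(9 + y))
R(Q) = 3
F = 23*I*√47 (F = (2*(-10)*(9 - 10) + 3)*√(-27 - 20) = (2*(-10)*(-1) + 3)*√(-47) = (20 + 3)*(I*√47) = 23*(I*√47) = 23*I*√47 ≈ 157.68*I)
24787 + F = 24787 + 23*I*√47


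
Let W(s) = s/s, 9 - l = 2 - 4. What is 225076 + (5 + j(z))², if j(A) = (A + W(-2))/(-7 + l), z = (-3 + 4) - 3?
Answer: 3601577/16 ≈ 2.2510e+5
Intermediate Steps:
l = 11 (l = 9 - (2 - 4) = 9 - 1*(-2) = 9 + 2 = 11)
z = -2 (z = 1 - 3 = -2)
W(s) = 1
j(A) = ¼ + A/4 (j(A) = (A + 1)/(-7 + 11) = (1 + A)/4 = (1 + A)*(¼) = ¼ + A/4)
225076 + (5 + j(z))² = 225076 + (5 + (¼ + (¼)*(-2)))² = 225076 + (5 + (¼ - ½))² = 225076 + (5 - ¼)² = 225076 + (19/4)² = 225076 + 361/16 = 3601577/16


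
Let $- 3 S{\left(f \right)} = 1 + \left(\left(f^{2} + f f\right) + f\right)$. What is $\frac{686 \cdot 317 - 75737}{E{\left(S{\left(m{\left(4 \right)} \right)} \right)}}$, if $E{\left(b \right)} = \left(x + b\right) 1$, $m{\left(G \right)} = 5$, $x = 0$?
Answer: $- \frac{425175}{56} \approx -7592.4$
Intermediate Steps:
$S{\left(f \right)} = - \frac{1}{3} - \frac{2 f^{2}}{3} - \frac{f}{3}$ ($S{\left(f \right)} = - \frac{1 + \left(\left(f^{2} + f f\right) + f\right)}{3} = - \frac{1 + \left(\left(f^{2} + f^{2}\right) + f\right)}{3} = - \frac{1 + \left(2 f^{2} + f\right)}{3} = - \frac{1 + \left(f + 2 f^{2}\right)}{3} = - \frac{1 + f + 2 f^{2}}{3} = - \frac{1}{3} - \frac{2 f^{2}}{3} - \frac{f}{3}$)
$E{\left(b \right)} = b$ ($E{\left(b \right)} = \left(0 + b\right) 1 = b 1 = b$)
$\frac{686 \cdot 317 - 75737}{E{\left(S{\left(m{\left(4 \right)} \right)} \right)}} = \frac{686 \cdot 317 - 75737}{- \frac{1}{3} - \frac{2 \cdot 5^{2}}{3} - \frac{5}{3}} = \frac{217462 - 75737}{- \frac{1}{3} - \frac{50}{3} - \frac{5}{3}} = \frac{141725}{- \frac{1}{3} - \frac{50}{3} - \frac{5}{3}} = \frac{141725}{- \frac{56}{3}} = 141725 \left(- \frac{3}{56}\right) = - \frac{425175}{56}$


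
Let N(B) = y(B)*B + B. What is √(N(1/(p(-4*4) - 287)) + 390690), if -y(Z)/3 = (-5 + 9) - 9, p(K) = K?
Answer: √35868853362/303 ≈ 625.05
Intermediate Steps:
y(Z) = 15 (y(Z) = -3*((-5 + 9) - 9) = -3*(4 - 9) = -3*(-5) = 15)
N(B) = 16*B (N(B) = 15*B + B = 16*B)
√(N(1/(p(-4*4) - 287)) + 390690) = √(16/(-4*4 - 287) + 390690) = √(16/(-16 - 287) + 390690) = √(16/(-303) + 390690) = √(16*(-1/303) + 390690) = √(-16/303 + 390690) = √(118379054/303) = √35868853362/303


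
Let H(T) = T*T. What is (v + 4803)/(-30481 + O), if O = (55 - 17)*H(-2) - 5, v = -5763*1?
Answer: 480/15167 ≈ 0.031648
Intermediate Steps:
v = -5763
H(T) = T**2
O = 147 (O = (55 - 17)*(-2)**2 - 5 = 38*4 - 5 = 152 - 5 = 147)
(v + 4803)/(-30481 + O) = (-5763 + 4803)/(-30481 + 147) = -960/(-30334) = -960*(-1/30334) = 480/15167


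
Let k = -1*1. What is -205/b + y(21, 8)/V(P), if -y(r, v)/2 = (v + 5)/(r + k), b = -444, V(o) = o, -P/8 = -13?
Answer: 3989/8880 ≈ 0.44921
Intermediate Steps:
P = 104 (P = -8*(-13) = 104)
k = -1
y(r, v) = -2*(5 + v)/(-1 + r) (y(r, v) = -2*(v + 5)/(r - 1) = -2*(5 + v)/(-1 + r))
-205/b + y(21, 8)/V(P) = -205/(-444) + (2*(-5 - 1*8)/(-1 + 21))/104 = -205*(-1/444) + (2*(-5 - 8)/20)*(1/104) = 205/444 + (2*(1/20)*(-13))*(1/104) = 205/444 - 13/10*1/104 = 205/444 - 1/80 = 3989/8880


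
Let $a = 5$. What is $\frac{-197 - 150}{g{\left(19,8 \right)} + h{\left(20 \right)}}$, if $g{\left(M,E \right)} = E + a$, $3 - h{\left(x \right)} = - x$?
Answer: $- \frac{347}{36} \approx -9.6389$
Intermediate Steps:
$h{\left(x \right)} = 3 + x$ ($h{\left(x \right)} = 3 - - x = 3 + x$)
$g{\left(M,E \right)} = 5 + E$ ($g{\left(M,E \right)} = E + 5 = 5 + E$)
$\frac{-197 - 150}{g{\left(19,8 \right)} + h{\left(20 \right)}} = \frac{-197 - 150}{\left(5 + 8\right) + \left(3 + 20\right)} = - \frac{347}{13 + 23} = - \frac{347}{36}$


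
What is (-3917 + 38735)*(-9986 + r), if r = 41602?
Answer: 1100805888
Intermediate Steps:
(-3917 + 38735)*(-9986 + r) = (-3917 + 38735)*(-9986 + 41602) = 34818*31616 = 1100805888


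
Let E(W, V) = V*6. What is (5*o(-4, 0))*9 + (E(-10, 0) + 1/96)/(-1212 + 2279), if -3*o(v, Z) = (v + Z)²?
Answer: -24583679/102432 ≈ -240.00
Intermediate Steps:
o(v, Z) = -(Z + v)²/3 (o(v, Z) = -(v + Z)²/3 = -(Z + v)²/3)
E(W, V) = 6*V
(5*o(-4, 0))*9 + (E(-10, 0) + 1/96)/(-1212 + 2279) = (5*(-(0 - 4)²/3))*9 + (6*0 + 1/96)/(-1212 + 2279) = (5*(-⅓*(-4)²))*9 + (0 + 1/96)/1067 = (5*(-⅓*16))*9 + (1/96)*(1/1067) = (5*(-16/3))*9 + 1/102432 = -80/3*9 + 1/102432 = -240 + 1/102432 = -24583679/102432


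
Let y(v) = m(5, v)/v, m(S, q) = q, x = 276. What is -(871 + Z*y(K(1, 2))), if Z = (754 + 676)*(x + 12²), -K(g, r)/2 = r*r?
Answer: -601471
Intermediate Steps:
K(g, r) = -2*r² (K(g, r) = -2*r*r = -2*r²)
Z = 600600 (Z = (754 + 676)*(276 + 12²) = 1430*(276 + 144) = 1430*420 = 600600)
y(v) = 1 (y(v) = v/v = 1)
-(871 + Z*y(K(1, 2))) = -(871 + 600600*1) = -(871 + 600600) = -1*601471 = -601471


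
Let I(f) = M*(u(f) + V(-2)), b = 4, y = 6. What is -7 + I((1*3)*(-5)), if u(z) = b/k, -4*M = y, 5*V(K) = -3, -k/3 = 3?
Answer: -163/30 ≈ -5.4333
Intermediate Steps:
k = -9 (k = -3*3 = -9)
V(K) = -⅗ (V(K) = (⅕)*(-3) = -⅗)
M = -3/2 (M = -¼*6 = -3/2 ≈ -1.5000)
u(z) = -4/9 (u(z) = 4/(-9) = 4*(-⅑) = -4/9)
I(f) = 47/30 (I(f) = -3*(-4/9 - ⅗)/2 = -3/2*(-47/45) = 47/30)
-7 + I((1*3)*(-5)) = -7 + 47/30 = -163/30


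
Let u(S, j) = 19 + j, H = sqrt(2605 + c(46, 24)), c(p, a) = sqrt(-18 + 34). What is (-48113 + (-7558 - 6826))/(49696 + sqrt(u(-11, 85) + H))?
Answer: -62497/(49696 + sqrt(104 + sqrt(2609))) ≈ -1.2573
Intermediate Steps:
c(p, a) = 4 (c(p, a) = sqrt(16) = 4)
H = sqrt(2609) (H = sqrt(2605 + 4) = sqrt(2609) ≈ 51.078)
(-48113 + (-7558 - 6826))/(49696 + sqrt(u(-11, 85) + H)) = (-48113 + (-7558 - 6826))/(49696 + sqrt((19 + 85) + sqrt(2609))) = (-48113 - 14384)/(49696 + sqrt(104 + sqrt(2609))) = -62497/(49696 + sqrt(104 + sqrt(2609)))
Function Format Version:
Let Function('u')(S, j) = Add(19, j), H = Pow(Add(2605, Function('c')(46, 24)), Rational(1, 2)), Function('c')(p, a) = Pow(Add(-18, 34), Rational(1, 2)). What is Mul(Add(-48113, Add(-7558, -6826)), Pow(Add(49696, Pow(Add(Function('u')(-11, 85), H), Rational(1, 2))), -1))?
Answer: Mul(-62497, Pow(Add(49696, Pow(Add(104, Pow(2609, Rational(1, 2))), Rational(1, 2))), -1)) ≈ -1.2573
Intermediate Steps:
Function('c')(p, a) = 4 (Function('c')(p, a) = Pow(16, Rational(1, 2)) = 4)
H = Pow(2609, Rational(1, 2)) (H = Pow(Add(2605, 4), Rational(1, 2)) = Pow(2609, Rational(1, 2)) ≈ 51.078)
Mul(Add(-48113, Add(-7558, -6826)), Pow(Add(49696, Pow(Add(Function('u')(-11, 85), H), Rational(1, 2))), -1)) = Mul(Add(-48113, Add(-7558, -6826)), Pow(Add(49696, Pow(Add(Add(19, 85), Pow(2609, Rational(1, 2))), Rational(1, 2))), -1)) = Mul(Add(-48113, -14384), Pow(Add(49696, Pow(Add(104, Pow(2609, Rational(1, 2))), Rational(1, 2))), -1)) = Mul(-62497, Pow(Add(49696, Pow(Add(104, Pow(2609, Rational(1, 2))), Rational(1, 2))), -1))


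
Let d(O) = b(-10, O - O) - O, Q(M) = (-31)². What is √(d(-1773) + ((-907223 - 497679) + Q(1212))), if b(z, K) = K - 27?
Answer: I*√1402195 ≈ 1184.1*I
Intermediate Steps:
Q(M) = 961
b(z, K) = -27 + K
d(O) = -27 - O (d(O) = (-27 + (O - O)) - O = (-27 + 0) - O = -27 - O)
√(d(-1773) + ((-907223 - 497679) + Q(1212))) = √((-27 - 1*(-1773)) + ((-907223 - 497679) + 961)) = √((-27 + 1773) + (-1404902 + 961)) = √(1746 - 1403941) = √(-1402195) = I*√1402195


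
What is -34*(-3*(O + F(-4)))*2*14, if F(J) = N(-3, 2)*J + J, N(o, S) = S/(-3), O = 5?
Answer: 10472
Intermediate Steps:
N(o, S) = -S/3 (N(o, S) = S*(-⅓) = -S/3)
F(J) = J/3 (F(J) = (-⅓*2)*J + J = -2*J/3 + J = J/3)
-34*(-3*(O + F(-4)))*2*14 = -34*(-3*(5 + (⅓)*(-4)))*2*14 = -34*(-3*(5 - 4/3))*2*14 = -34*(-3*11/3)*2*14 = -(-374)*2*14 = -34*(-22)*14 = 748*14 = 10472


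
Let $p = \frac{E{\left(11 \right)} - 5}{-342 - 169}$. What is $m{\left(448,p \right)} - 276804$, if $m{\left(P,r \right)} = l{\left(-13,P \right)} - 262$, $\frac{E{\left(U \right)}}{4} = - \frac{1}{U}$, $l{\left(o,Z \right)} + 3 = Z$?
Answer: $-276621$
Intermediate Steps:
$l{\left(o,Z \right)} = -3 + Z$
$E{\left(U \right)} = - \frac{4}{U}$ ($E{\left(U \right)} = 4 \left(- \frac{1}{U}\right) = - \frac{4}{U}$)
$p = \frac{59}{5621}$ ($p = \frac{- \frac{4}{11} - 5}{-342 - 169} = \frac{\left(-4\right) \frac{1}{11} - 5}{-511} = \left(- \frac{4}{11} - 5\right) \left(- \frac{1}{511}\right) = \left(- \frac{59}{11}\right) \left(- \frac{1}{511}\right) = \frac{59}{5621} \approx 0.010496$)
$m{\left(P,r \right)} = -265 + P$ ($m{\left(P,r \right)} = \left(-3 + P\right) - 262 = -265 + P$)
$m{\left(448,p \right)} - 276804 = \left(-265 + 448\right) - 276804 = 183 - 276804 = -276621$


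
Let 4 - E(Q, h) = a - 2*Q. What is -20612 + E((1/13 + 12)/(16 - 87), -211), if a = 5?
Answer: -19026113/923 ≈ -20613.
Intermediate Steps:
E(Q, h) = -1 + 2*Q (E(Q, h) = 4 - (5 - 2*Q) = 4 + (-5 + 2*Q) = -1 + 2*Q)
-20612 + E((1/13 + 12)/(16 - 87), -211) = -20612 + (-1 + 2*((1/13 + 12)/(16 - 87))) = -20612 + (-1 + 2*((1/13 + 12)/(-71))) = -20612 + (-1 + 2*((157/13)*(-1/71))) = -20612 + (-1 + 2*(-157/923)) = -20612 + (-1 - 314/923) = -20612 - 1237/923 = -19026113/923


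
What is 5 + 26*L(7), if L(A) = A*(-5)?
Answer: -905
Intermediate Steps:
L(A) = -5*A
5 + 26*L(7) = 5 + 26*(-5*7) = 5 + 26*(-35) = 5 - 910 = -905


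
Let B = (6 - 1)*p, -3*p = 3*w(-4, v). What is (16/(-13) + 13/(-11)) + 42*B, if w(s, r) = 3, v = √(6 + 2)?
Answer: -90435/143 ≈ -632.41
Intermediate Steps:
v = 2*√2 (v = √8 = 2*√2 ≈ 2.8284)
p = -3 ≈ -3.0000
B = -15 (B = (6 - 1)*(-3) = 5*(-3) = -15)
(16/(-13) + 13/(-11)) + 42*B = (16/(-13) + 13/(-11)) + 42*(-15) = (16*(-1/13) + 13*(-1/11)) - 630 = (-16/13 - 13/11) - 630 = -345/143 - 630 = -90435/143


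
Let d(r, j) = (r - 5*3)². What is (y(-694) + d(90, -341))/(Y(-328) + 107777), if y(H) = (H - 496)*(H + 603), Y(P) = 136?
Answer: 113915/107913 ≈ 1.0556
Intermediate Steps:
y(H) = (-496 + H)*(603 + H)
d(r, j) = (-15 + r)² (d(r, j) = (r - 15)² = (-15 + r)²)
(y(-694) + d(90, -341))/(Y(-328) + 107777) = ((-299088 + (-694)² + 107*(-694)) + (-15 + 90)²)/(136 + 107777) = ((-299088 + 481636 - 74258) + 75²)/107913 = (108290 + 5625)*(1/107913) = 113915*(1/107913) = 113915/107913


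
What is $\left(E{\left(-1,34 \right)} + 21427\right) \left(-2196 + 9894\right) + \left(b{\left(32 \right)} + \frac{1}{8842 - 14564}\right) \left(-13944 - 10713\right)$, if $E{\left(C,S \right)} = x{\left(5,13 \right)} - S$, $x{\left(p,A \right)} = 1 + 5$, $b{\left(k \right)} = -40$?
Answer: $\frac{948225729261}{5722} \approx 1.6572 \cdot 10^{8}$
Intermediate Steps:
$x{\left(p,A \right)} = 6$
$E{\left(C,S \right)} = 6 - S$
$\left(E{\left(-1,34 \right)} + 21427\right) \left(-2196 + 9894\right) + \left(b{\left(32 \right)} + \frac{1}{8842 - 14564}\right) \left(-13944 - 10713\right) = \left(\left(6 - 34\right) + 21427\right) \left(-2196 + 9894\right) + \left(-40 + \frac{1}{8842 - 14564}\right) \left(-13944 - 10713\right) = \left(\left(6 - 34\right) + 21427\right) 7698 + \left(-40 + \frac{1}{-5722}\right) \left(-24657\right) = \left(-28 + 21427\right) 7698 + \left(-40 - \frac{1}{5722}\right) \left(-24657\right) = 21399 \cdot 7698 - - \frac{5643518817}{5722} = 164729502 + \frac{5643518817}{5722} = \frac{948225729261}{5722}$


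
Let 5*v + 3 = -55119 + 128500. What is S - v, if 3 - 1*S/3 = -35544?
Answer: 459827/5 ≈ 91965.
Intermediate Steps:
S = 106641 (S = 9 - 3*(-35544) = 9 + 106632 = 106641)
v = 73378/5 (v = -⅗ + (-55119 + 128500)/5 = -⅗ + (⅕)*73381 = -⅗ + 73381/5 = 73378/5 ≈ 14676.)
S - v = 106641 - 1*73378/5 = 106641 - 73378/5 = 459827/5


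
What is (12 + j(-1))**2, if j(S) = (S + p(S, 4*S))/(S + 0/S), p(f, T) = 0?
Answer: 169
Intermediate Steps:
j(S) = 1 (j(S) = (S + 0)/(S + 0/S) = S/(S + 0) = S/S = 1)
(12 + j(-1))**2 = (12 + 1)**2 = 13**2 = 169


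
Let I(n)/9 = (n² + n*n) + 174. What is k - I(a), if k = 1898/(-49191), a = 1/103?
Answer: -817265242874/521867319 ≈ -1566.0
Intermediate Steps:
a = 1/103 ≈ 0.0097087
k = -1898/49191 (k = 1898*(-1/49191) = -1898/49191 ≈ -0.038584)
I(n) = 1566 + 18*n² (I(n) = 9*((n² + n*n) + 174) = 9*((n² + n²) + 174) = 9*(2*n² + 174) = 9*(174 + 2*n²) = 1566 + 18*n²)
k - I(a) = -1898/49191 - (1566 + 18*(1/103)²) = -1898/49191 - (1566 + 18*(1/10609)) = -1898/49191 - (1566 + 18/10609) = -1898/49191 - 1*16613712/10609 = -1898/49191 - 16613712/10609 = -817265242874/521867319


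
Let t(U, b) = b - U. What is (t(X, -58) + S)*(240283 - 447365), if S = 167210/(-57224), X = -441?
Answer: -48955944997/622 ≈ -7.8707e+7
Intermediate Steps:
S = -3635/1244 (S = 167210*(-1/57224) = -3635/1244 ≈ -2.9220)
(t(X, -58) + S)*(240283 - 447365) = ((-58 - 1*(-441)) - 3635/1244)*(240283 - 447365) = ((-58 + 441) - 3635/1244)*(-207082) = (383 - 3635/1244)*(-207082) = (472817/1244)*(-207082) = -48955944997/622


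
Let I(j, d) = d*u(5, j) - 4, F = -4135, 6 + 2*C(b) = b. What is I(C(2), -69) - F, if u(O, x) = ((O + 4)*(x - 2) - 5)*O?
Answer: 18276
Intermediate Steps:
C(b) = -3 + b/2
u(O, x) = O*(-5 + (-2 + x)*(4 + O)) (u(O, x) = ((4 + O)*(-2 + x) - 5)*O = ((-2 + x)*(4 + O) - 5)*O = (-5 + (-2 + x)*(4 + O))*O = O*(-5 + (-2 + x)*(4 + O)))
I(j, d) = -4 + d*(-115 + 45*j) (I(j, d) = d*(5*(-13 - 2*5 + 4*j + 5*j)) - 4 = d*(5*(-13 - 10 + 4*j + 5*j)) - 4 = d*(5*(-23 + 9*j)) - 4 = d*(-115 + 45*j) - 4 = -4 + d*(-115 + 45*j))
I(C(2), -69) - F = (-4 + 5*(-69)*(-23 + 9*(-3 + (½)*2))) - 1*(-4135) = (-4 + 5*(-69)*(-23 + 9*(-3 + 1))) + 4135 = (-4 + 5*(-69)*(-23 + 9*(-2))) + 4135 = (-4 + 5*(-69)*(-23 - 18)) + 4135 = (-4 + 5*(-69)*(-41)) + 4135 = (-4 + 14145) + 4135 = 14141 + 4135 = 18276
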